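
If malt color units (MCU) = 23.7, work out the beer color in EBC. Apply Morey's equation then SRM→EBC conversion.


SRM = 1.4922·MCU^0.6859;  EBC = SRM·1.97
SRM = 1.4922·23.7^0.6859 = 13.0848
EBC = 13.0848·1.97

25.7770 EBC


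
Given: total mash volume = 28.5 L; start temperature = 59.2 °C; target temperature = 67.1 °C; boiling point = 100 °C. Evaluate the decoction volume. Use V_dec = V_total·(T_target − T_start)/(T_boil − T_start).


V_dec = 28.5·(67.1 − 59.2)/(100 − 59.2)

5.5184 L


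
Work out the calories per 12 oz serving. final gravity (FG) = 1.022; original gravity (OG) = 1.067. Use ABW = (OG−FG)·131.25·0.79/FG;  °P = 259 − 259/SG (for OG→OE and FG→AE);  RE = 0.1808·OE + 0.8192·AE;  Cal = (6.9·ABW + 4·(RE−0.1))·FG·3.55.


ABW = (1.067 − 1.022)·131.25·0.79/1.022 = 4.5655
OE = 259 − 259/1.067 = 16.2634 °P
AE = 259 − 259/1.022 = 5.5753 °P
RE = 0.1808·16.2634 + 0.8192·5.5753 = 7.5077 °P
Cal = (6.9·4.5655 + 4·(7.5077−0.1))·1.022·3.55

221.7962 kcal


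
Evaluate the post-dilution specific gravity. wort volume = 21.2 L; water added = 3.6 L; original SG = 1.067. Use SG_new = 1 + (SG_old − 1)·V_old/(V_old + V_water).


pts = (1.067 − 1)·1000·21.2/(21.2 + 3.6) = 57.2742
SG_new = 1 + 57.2742/1000

1.0573


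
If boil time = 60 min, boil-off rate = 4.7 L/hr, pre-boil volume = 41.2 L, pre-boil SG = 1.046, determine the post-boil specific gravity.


V_post = V_pre − rate·(t/60);  SG_post = 1 + (SG_pre−1)·V_pre/V_post
V_post = 41.2 − 4.7·(60/60) = 36.5000
SG_post = 1 + (1.046 − 1)·41.2/36.5000

1.0519


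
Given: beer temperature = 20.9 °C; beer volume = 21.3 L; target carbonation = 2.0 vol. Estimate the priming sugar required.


residual = 14.695·(0.01821 + 0.09011·e^(−0.04·T));  sugar = (target − residual)·4.0·V
residual = 14.695·(0.01821 + 0.09011·e^(−0.04·20.9)) = 0.8415
sugar = (2.0 − 0.8415)·4.0·21.3

98.7005 g


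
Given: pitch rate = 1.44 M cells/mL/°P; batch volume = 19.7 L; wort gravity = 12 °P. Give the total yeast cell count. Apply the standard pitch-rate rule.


cells (billions) = rate · V_L · °P
cells = 1.44 · 19.7 · 12

340.4160 billion cells


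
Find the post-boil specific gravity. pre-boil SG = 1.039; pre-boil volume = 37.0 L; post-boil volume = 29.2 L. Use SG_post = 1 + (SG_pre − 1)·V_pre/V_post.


pts_pre = (1.039 − 1)·1000 = 39.0000
pts_post = 39.0000·37.0/29.2 = 49.4178
SG_post = 1 + 49.4178/1000

1.0494


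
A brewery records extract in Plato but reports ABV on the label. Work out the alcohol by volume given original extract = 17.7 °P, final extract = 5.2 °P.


SG = 259/(259 − P);  ABV = (OG − FG)·131.25
OG = 259/(259 − 17.7) = 1.0734
FG = 259/(259 − 5.2) = 1.0205
ABV = (1.0734 − 1.0205)·131.25

6.9384 % ABV


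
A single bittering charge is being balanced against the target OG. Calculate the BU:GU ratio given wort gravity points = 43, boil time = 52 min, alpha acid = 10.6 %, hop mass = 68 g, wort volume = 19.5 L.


U = 1.65·0.000125^(GP/1000)·(1−e^(−0.04t))/4.15;  IBU = (α/100)·m·U·1000/V;  BU:GU = IBU/GP
U = 1.65·0.000125^(43/1000)·(1−e^(−0.04·52))/4.15 = 0.2364
IBU = (10.6/100)·68·0.2364·1000/19.5 = 87.3828
BU:GU = 87.3828/43

2.0322


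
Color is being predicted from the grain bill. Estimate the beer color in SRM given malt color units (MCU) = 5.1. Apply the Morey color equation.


SRM = 1.4922 · MCU^0.6859
SRM = 1.4922 · 5.1^0.6859

4.5619 SRM


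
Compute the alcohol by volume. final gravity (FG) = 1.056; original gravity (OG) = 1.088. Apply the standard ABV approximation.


ABV = (OG − FG) · 131.25
ABV = (1.088 − 1.056) · 131.25

4.2000 % ABV


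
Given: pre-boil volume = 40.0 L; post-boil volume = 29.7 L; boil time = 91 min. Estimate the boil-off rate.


rate = (V_pre − V_post) / (t_min/60)
rate = (40.0 − 29.7) / (91/60)

6.7912 L/hr


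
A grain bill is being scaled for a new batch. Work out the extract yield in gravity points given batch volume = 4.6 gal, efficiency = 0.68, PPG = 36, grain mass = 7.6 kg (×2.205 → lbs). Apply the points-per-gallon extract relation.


points = lbs × PPG × eff / vol
lbs = 7.6 × 2.205 = 16.7580
points = 16.7580 × 36 × 0.68 / 4.6

89.1817 points


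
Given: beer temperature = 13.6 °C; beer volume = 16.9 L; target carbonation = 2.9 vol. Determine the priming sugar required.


residual = 14.695·(0.01821 + 0.09011·e^(−0.04·T));  sugar = (target − residual)·4.0·V
residual = 14.695·(0.01821 + 0.09011·e^(−0.04·13.6)) = 1.0362
sugar = (2.9 − 1.0362)·4.0·16.9

125.9948 g


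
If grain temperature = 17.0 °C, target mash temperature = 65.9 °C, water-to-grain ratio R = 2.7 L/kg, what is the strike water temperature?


T_strike = (0.41/R)·(T_mash − T_grain) + T_mash
T_strike = (0.41/2.7)·(65.9 − 17.0) + 65.9

73.3256 °C


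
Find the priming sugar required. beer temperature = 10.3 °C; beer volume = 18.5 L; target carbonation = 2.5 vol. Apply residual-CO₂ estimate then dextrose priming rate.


residual = 14.695·(0.01821 + 0.09011·e^(−0.04·T));  sugar = (target − residual)·4.0·V
residual = 14.695·(0.01821 + 0.09011·e^(−0.04·10.3)) = 1.1446
sugar = (2.5 − 1.1446)·4.0·18.5

100.2979 g


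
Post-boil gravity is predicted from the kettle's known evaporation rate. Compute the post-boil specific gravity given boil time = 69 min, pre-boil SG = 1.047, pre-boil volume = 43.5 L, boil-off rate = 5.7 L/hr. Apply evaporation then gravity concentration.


V_post = V_pre − rate·(t/60);  SG_post = 1 + (SG_pre−1)·V_pre/V_post
V_post = 43.5 − 5.7·(69/60) = 36.9450
SG_post = 1 + (1.047 − 1)·43.5/36.9450

1.0553


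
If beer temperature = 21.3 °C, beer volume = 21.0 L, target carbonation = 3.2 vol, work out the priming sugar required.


residual = 14.695·(0.01821 + 0.09011·e^(−0.04·T));  sugar = (target − residual)·4.0·V
residual = 14.695·(0.01821 + 0.09011·e^(−0.04·21.3)) = 0.8324
sugar = (3.2 − 0.8324)·4.0·21.0

198.8756 g


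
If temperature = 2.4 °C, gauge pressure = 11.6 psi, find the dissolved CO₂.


vols = (P + 14.695)·(0.01821 + 0.09011·e^(−0.04·T))
vols = (11.6 + 14.695)·(0.01821 + 0.09011·e^(−0.04·2.4))

2.6314 volumes


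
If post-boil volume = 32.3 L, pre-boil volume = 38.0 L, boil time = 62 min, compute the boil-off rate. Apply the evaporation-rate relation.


rate = (V_pre − V_post) / (t_min/60)
rate = (38.0 − 32.3) / (62/60)

5.5161 L/hr


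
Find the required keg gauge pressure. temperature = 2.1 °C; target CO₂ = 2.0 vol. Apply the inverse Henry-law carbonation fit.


psi = vols/(0.01821 + 0.09011·e^(−0.04·T)) − 14.695
psi = 2.0/(0.01821 + 0.09011·e^(−0.04·2.1)) − 14.695

5.0952 psi


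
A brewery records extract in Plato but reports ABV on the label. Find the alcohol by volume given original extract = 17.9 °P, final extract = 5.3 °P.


SG = 259/(259 − P);  ABV = (OG − FG)·131.25
OG = 259/(259 − 17.9) = 1.0742
FG = 259/(259 − 5.3) = 1.0209
ABV = (1.0742 − 1.0209)·131.25

7.0025 % ABV


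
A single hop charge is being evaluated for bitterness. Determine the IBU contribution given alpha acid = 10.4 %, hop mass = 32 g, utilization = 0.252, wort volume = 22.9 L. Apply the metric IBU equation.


IBU = (α/100)·mass·U·1000 / V
IBU = (10.4/100)·32·0.252·1000 / 22.9

36.6225 IBU


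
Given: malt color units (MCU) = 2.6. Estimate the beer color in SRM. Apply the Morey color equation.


SRM = 1.4922 · MCU^0.6859
SRM = 1.4922 · 2.6^0.6859

2.8738 SRM


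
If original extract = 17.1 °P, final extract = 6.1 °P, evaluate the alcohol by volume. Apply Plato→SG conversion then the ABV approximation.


SG = 259/(259 − P);  ABV = (OG − FG)·131.25
OG = 259/(259 − 17.1) = 1.0707
FG = 259/(259 − 6.1) = 1.0241
ABV = (1.0707 − 1.0241)·131.25

6.1123 % ABV


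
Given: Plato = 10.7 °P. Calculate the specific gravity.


SG = 259/(259 − P)
SG = 259/(259 − 10.7)

1.0431


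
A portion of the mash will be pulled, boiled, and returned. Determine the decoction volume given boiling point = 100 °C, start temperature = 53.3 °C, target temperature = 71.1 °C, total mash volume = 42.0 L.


V_dec = V_total·(T_target − T_start)/(T_boil − T_start)
V_dec = 42.0·(71.1 − 53.3)/(100 − 53.3)

16.0086 L


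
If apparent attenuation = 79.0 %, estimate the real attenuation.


RA = AA · 0.8192
RA = 79.0 · 0.8192

64.7168 %


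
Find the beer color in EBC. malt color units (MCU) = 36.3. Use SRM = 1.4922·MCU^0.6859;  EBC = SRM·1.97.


SRM = 1.4922·36.3^0.6859 = 17.5294
EBC = 17.5294·1.97

34.5329 EBC


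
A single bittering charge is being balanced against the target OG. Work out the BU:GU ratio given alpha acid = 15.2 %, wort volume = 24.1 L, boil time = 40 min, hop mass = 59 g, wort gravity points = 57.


U = 1.65·0.000125^(GP/1000)·(1−e^(−0.04t))/4.15;  IBU = (α/100)·m·U·1000/V;  BU:GU = IBU/GP
U = 1.65·0.000125^(57/1000)·(1−e^(−0.04·40))/4.15 = 0.1901
IBU = (15.2/100)·59·0.1901·1000/24.1 = 70.7453
BU:GU = 70.7453/57

1.2411


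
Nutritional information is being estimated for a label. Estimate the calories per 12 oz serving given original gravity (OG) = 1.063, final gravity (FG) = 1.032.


ABW = (OG−FG)·131.25·0.79/FG;  °P = 259 − 259/SG (for OG→OE and FG→AE);  RE = 0.1808·OE + 0.8192·AE;  Cal = (6.9·ABW + 4·(RE−0.1))·FG·3.55
ABW = (1.063 − 1.032)·131.25·0.79/1.032 = 3.1146
OE = 259 − 259/1.063 = 15.3500 °P
AE = 259 − 259/1.032 = 8.0310 °P
RE = 0.1808·15.3500 + 0.8192·8.0310 = 9.3543 °P
Cal = (6.9·3.1146 + 4·(9.3543−0.1))·1.032·3.55

214.3504 kcal


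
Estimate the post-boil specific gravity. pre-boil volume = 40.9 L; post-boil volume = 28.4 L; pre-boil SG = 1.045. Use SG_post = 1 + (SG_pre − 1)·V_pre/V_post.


pts_pre = (1.045 − 1)·1000 = 45.0000
pts_post = 45.0000·40.9/28.4 = 64.8063
SG_post = 1 + 64.8063/1000

1.0648


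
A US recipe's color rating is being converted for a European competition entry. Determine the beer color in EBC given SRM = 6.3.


EBC = SRM · 1.97
EBC = 6.3 · 1.97

12.4110 EBC


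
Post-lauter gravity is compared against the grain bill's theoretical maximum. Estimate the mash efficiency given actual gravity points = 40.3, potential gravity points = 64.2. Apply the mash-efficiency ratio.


efficiency = actual / potential × 100
efficiency = 40.3 / 64.2 × 100

62.7726 %


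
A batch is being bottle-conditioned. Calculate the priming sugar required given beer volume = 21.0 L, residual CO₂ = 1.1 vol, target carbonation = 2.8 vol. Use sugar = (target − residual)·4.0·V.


sugar = (2.8 − 1.1)·4.0·21.0

142.8000 g


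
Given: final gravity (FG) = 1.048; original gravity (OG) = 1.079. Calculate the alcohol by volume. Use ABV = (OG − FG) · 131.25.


ABV = (1.079 − 1.048) · 131.25

4.0687 % ABV


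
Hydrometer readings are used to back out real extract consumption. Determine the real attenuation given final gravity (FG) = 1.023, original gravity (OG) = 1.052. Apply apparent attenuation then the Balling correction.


AA = (OG−FG)/(OG−1)·100;  RA = AA·0.8192
AA = (1.052 − 1.023)/(1.052 − 1)·100 = 55.7692
RA = 55.7692·0.8192

45.6862 %


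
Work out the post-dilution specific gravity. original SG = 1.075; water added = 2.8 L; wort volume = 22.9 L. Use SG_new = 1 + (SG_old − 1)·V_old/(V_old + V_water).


pts = (1.075 − 1)·1000·22.9/(22.9 + 2.8) = 66.8288
SG_new = 1 + 66.8288/1000

1.0668


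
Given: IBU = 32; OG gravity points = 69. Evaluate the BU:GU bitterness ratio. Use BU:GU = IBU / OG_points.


BU:GU = 32 / 69

0.4638


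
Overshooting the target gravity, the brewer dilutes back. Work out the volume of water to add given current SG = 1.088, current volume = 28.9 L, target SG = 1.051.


V_water = V·((SG_curr − 1)/(SG_target − 1) − 1)
V_water = 28.9·((1.088 − 1)/(1.051 − 1) − 1)

20.9667 L


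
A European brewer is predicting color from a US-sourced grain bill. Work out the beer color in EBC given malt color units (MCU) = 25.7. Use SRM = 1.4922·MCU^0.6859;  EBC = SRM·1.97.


SRM = 1.4922·25.7^0.6859 = 13.8325
EBC = 13.8325·1.97

27.2500 EBC


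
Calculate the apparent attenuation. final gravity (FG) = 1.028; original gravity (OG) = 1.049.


AA = (OG − FG)/(OG − 1) · 100
AA = (1.049 − 1.028)/(1.049 − 1) · 100

42.8571 %


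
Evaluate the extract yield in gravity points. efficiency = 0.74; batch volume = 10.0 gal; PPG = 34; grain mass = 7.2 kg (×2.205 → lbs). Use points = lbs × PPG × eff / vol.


lbs = 7.2 × 2.205 = 15.8760
points = 15.8760 × 34 × 0.74 / 10.0

39.9440 points


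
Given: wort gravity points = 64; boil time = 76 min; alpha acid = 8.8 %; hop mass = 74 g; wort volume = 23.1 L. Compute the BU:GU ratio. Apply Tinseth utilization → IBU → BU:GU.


U = 1.65·0.000125^(GP/1000)·(1−e^(−0.04t))/4.15;  IBU = (α/100)·m·U·1000/V;  BU:GU = IBU/GP
U = 1.65·0.000125^(64/1000)·(1−e^(−0.04·76))/4.15 = 0.2130
IBU = (8.8/100)·74·0.2130·1000/23.1 = 60.0417
BU:GU = 60.0417/64

0.9382


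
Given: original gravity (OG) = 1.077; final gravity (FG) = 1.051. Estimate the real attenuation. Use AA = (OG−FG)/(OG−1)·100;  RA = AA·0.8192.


AA = (1.077 − 1.051)/(1.077 − 1)·100 = 33.7662
RA = 33.7662·0.8192

27.6613 %


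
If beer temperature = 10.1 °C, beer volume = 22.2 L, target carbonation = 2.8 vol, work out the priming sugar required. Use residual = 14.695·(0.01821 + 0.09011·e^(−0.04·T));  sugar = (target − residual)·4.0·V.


residual = 14.695·(0.01821 + 0.09011·e^(−0.04·10.1)) = 1.1517
sugar = (2.8 − 1.1517)·4.0·22.2

146.3719 g


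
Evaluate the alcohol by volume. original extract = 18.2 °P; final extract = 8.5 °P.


SG = 259/(259 − P);  ABV = (OG − FG)·131.25
OG = 259/(259 − 18.2) = 1.0756
FG = 259/(259 − 8.5) = 1.0339
ABV = (1.0756 − 1.0339)·131.25

5.4665 % ABV


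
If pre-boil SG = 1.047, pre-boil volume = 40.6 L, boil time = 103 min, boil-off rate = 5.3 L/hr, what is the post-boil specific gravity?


V_post = V_pre − rate·(t/60);  SG_post = 1 + (SG_pre−1)·V_pre/V_post
V_post = 40.6 − 5.3·(103/60) = 31.5017
SG_post = 1 + (1.047 − 1)·40.6/31.5017

1.0606


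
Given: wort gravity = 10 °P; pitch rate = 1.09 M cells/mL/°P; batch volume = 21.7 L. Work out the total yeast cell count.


cells (billions) = rate · V_L · °P
cells = 1.09 · 21.7 · 10

236.5300 billion cells


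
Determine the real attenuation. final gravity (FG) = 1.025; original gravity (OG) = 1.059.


AA = (OG−FG)/(OG−1)·100;  RA = AA·0.8192
AA = (1.059 − 1.025)/(1.059 − 1)·100 = 57.6271
RA = 57.6271·0.8192

47.2081 %


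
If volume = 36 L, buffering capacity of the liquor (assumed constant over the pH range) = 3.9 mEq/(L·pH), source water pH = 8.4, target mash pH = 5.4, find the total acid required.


acid = buffering capacity · (pH_source − pH_target) · V
acid = 3.9 · (8.4 − 5.4) · 36

421.2000 mEq


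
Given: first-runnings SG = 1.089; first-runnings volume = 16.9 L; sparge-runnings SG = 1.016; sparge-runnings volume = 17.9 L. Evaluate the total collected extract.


total = Σ (SG_i − 1)·1000·V_i
first = (1.089 − 1)·1000·16.9 = 1504.1000
sparge = (1.016 − 1)·1000·17.9 = 286.4000
total = 1504.1000 + 286.4000

1790.5000 gravity·L


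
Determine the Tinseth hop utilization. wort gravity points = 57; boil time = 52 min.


U = 1.65·0.000125^(GP/1000) · (1 − e^(−0.04·t))/4.15
bigness = 1.65·0.000125^(57/1000) = 0.9886
boil_factor = (1 − e^(−0.04·52))/4.15 = 0.2109
U = 0.9886 · 0.2109

0.2085


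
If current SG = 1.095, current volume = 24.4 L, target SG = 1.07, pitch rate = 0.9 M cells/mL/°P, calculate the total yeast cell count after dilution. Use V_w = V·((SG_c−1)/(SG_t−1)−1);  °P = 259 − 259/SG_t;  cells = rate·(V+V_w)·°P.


V_w = 24.4·((1.095−1)/(1.07−1)−1) = 8.7143
V_final = 24.4 + 8.7143 = 33.1143
°P = 259 − 259/1.07 = 16.9439
cells = 0.9·33.1143·16.9439

504.9774 billion cells


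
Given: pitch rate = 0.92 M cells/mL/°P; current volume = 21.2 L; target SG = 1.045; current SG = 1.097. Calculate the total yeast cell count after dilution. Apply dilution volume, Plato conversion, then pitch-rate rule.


V_w = V·((SG_c−1)/(SG_t−1)−1);  °P = 259 − 259/SG_t;  cells = rate·(V+V_w)·°P
V_w = 21.2·((1.097−1)/(1.045−1)−1) = 24.4978
V_final = 21.2 + 24.4978 = 45.6978
°P = 259 − 259/1.045 = 11.1531
cells = 0.92·45.6978·11.1531

468.8986 billion cells


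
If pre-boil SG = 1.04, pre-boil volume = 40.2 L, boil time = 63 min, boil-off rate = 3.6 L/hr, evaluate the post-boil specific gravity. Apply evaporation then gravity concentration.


V_post = V_pre − rate·(t/60);  SG_post = 1 + (SG_pre−1)·V_pre/V_post
V_post = 40.2 − 3.6·(63/60) = 36.4200
SG_post = 1 + (1.04 − 1)·40.2/36.4200

1.0442


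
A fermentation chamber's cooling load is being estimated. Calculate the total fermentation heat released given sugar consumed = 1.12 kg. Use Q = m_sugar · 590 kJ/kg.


Q = 1.12 · 590

660.8000 kJ


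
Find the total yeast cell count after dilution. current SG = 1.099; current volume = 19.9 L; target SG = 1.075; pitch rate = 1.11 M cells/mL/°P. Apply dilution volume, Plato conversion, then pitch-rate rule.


V_w = V·((SG_c−1)/(SG_t−1)−1);  °P = 259 − 259/SG_t;  cells = rate·(V+V_w)·°P
V_w = 19.9·((1.099−1)/(1.075−1)−1) = 6.3680
V_final = 19.9 + 6.3680 = 26.2680
°P = 259 − 259/1.075 = 18.0698
cells = 1.11·26.2680·18.0698

526.8689 billion cells


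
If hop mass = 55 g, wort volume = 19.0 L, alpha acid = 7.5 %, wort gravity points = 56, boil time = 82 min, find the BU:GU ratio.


U = 1.65·0.000125^(GP/1000)·(1−e^(−0.04t))/4.15;  IBU = (α/100)·m·U·1000/V;  BU:GU = IBU/GP
U = 1.65·0.000125^(56/1000)·(1−e^(−0.04·82))/4.15 = 0.2313
IBU = (7.5/100)·55·0.2313·1000/19.0 = 50.2199
BU:GU = 50.2199/56

0.8968


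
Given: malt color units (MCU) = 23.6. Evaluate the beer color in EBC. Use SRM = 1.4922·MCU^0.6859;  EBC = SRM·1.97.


SRM = 1.4922·23.6^0.6859 = 13.0469
EBC = 13.0469·1.97

25.7024 EBC


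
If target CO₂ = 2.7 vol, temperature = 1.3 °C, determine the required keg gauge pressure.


psi = vols/(0.01821 + 0.09011·e^(−0.04·T)) − 14.695
psi = 2.7/(0.01821 + 0.09011·e^(−0.04·1.3)) − 14.695

11.3281 psi


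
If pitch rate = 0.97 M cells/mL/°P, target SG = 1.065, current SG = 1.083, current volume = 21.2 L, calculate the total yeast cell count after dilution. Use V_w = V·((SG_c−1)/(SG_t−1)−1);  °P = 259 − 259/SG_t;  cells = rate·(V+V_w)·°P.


V_w = 21.2·((1.083−1)/(1.065−1)−1) = 5.8708
V_final = 21.2 + 5.8708 = 27.0708
°P = 259 − 259/1.065 = 15.8075
cells = 0.97·27.0708·15.8075

415.0839 billion cells


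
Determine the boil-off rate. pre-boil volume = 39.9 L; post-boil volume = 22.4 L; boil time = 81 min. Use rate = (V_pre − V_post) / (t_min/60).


rate = (39.9 − 22.4) / (81/60)

12.9630 L/hr


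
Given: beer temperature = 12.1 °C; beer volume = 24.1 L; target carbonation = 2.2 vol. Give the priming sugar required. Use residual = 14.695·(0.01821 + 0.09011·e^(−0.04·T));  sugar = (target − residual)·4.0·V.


residual = 14.695·(0.01821 + 0.09011·e^(−0.04·12.1)) = 1.0837
sugar = (2.2 − 1.0837)·4.0·24.1

107.6116 g


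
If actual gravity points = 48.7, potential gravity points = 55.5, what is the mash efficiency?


efficiency = actual / potential × 100
efficiency = 48.7 / 55.5 × 100

87.7477 %


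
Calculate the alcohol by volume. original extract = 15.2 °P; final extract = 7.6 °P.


SG = 259/(259 − P);  ABV = (OG − FG)·131.25
OG = 259/(259 − 15.2) = 1.0623
FG = 259/(259 − 7.6) = 1.0302
ABV = (1.0623 − 1.0302)·131.25

4.2152 % ABV


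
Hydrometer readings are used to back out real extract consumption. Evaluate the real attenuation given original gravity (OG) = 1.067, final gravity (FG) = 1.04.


AA = (OG−FG)/(OG−1)·100;  RA = AA·0.8192
AA = (1.067 − 1.04)/(1.067 − 1)·100 = 40.2985
RA = 40.2985·0.8192

33.0125 %


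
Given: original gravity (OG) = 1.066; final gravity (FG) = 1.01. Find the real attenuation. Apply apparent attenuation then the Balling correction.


AA = (OG−FG)/(OG−1)·100;  RA = AA·0.8192
AA = (1.066 − 1.01)/(1.066 − 1)·100 = 84.8485
RA = 84.8485·0.8192

69.5079 %


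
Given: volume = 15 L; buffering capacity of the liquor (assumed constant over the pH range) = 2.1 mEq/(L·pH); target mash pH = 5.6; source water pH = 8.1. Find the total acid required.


acid = buffering capacity · (pH_source − pH_target) · V
acid = 2.1 · (8.1 − 5.6) · 15

78.7500 mEq


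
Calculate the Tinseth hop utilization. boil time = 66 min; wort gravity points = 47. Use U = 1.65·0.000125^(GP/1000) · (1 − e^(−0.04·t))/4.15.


bigness = 1.65·0.000125^(47/1000) = 1.0815
boil_factor = (1 − e^(−0.04·66))/4.15 = 0.2238
U = 1.0815 · 0.2238

0.2420


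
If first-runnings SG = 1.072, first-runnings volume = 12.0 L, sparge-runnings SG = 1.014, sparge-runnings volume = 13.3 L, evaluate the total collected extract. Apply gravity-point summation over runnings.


total = Σ (SG_i − 1)·1000·V_i
first = (1.072 − 1)·1000·12.0 = 864.0000
sparge = (1.014 − 1)·1000·13.3 = 186.2000
total = 864.0000 + 186.2000

1050.2000 gravity·L


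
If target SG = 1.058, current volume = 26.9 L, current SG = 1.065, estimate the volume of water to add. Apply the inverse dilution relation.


V_water = V·((SG_curr − 1)/(SG_target − 1) − 1)
V_water = 26.9·((1.065 − 1)/(1.058 − 1) − 1)

3.2466 L


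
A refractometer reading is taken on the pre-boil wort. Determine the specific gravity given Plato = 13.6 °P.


SG = 259/(259 − P)
SG = 259/(259 − 13.6)

1.0554


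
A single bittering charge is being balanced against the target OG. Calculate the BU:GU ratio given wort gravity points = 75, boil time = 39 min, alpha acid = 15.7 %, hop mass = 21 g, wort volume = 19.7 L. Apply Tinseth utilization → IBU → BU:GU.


U = 1.65·0.000125^(GP/1000)·(1−e^(−0.04t))/4.15;  IBU = (α/100)·m·U·1000/V;  BU:GU = IBU/GP
U = 1.65·0.000125^(75/1000)·(1−e^(−0.04·39))/4.15 = 0.1601
IBU = (15.7/100)·21·0.1601·1000/19.7 = 26.7861
BU:GU = 26.7861/75

0.3571


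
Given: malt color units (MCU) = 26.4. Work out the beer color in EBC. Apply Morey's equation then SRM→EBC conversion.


SRM = 1.4922·MCU^0.6859;  EBC = SRM·1.97
SRM = 1.4922·26.4^0.6859 = 14.0898
EBC = 14.0898·1.97

27.7569 EBC


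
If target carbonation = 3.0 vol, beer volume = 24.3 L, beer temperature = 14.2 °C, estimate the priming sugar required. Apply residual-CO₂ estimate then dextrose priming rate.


residual = 14.695·(0.01821 + 0.09011·e^(−0.04·T));  sugar = (target − residual)·4.0·V
residual = 14.695·(0.01821 + 0.09011·e^(−0.04·14.2)) = 1.0179
sugar = (3.0 − 1.0179)·4.0·24.3

192.6557 g


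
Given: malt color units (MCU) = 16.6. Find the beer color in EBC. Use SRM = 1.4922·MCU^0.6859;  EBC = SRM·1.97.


SRM = 1.4922·16.6^0.6859 = 10.2494
EBC = 10.2494·1.97

20.1914 EBC


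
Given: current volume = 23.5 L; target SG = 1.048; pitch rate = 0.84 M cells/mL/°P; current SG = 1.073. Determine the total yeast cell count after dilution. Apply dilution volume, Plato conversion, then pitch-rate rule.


V_w = V·((SG_c−1)/(SG_t−1)−1);  °P = 259 − 259/SG_t;  cells = rate·(V+V_w)·°P
V_w = 23.5·((1.073−1)/(1.048−1)−1) = 12.2396
V_final = 23.5 + 12.2396 = 35.7396
°P = 259 − 259/1.048 = 11.8626
cells = 0.84·35.7396·11.8626

356.1299 billion cells


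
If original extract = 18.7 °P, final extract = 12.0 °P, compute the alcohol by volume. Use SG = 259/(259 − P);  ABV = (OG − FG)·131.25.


OG = 259/(259 − 18.7) = 1.0778
FG = 259/(259 − 12.0) = 1.0486
ABV = (1.0778 − 1.0486)·131.25

3.8373 % ABV


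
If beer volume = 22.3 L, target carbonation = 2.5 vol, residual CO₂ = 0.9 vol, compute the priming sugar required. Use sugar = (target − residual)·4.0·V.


sugar = (2.5 − 0.9)·4.0·22.3

142.7200 g


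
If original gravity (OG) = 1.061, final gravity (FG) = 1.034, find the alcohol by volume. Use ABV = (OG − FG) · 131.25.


ABV = (1.061 − 1.034) · 131.25

3.5437 % ABV


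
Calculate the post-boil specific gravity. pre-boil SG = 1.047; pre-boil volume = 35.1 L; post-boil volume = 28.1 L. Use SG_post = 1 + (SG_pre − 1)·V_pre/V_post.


pts_pre = (1.047 − 1)·1000 = 47.0000
pts_post = 47.0000·35.1/28.1 = 58.7082
SG_post = 1 + 58.7082/1000

1.0587


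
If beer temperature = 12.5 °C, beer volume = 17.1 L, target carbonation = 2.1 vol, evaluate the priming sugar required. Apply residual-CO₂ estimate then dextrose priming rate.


residual = 14.695·(0.01821 + 0.09011·e^(−0.04·T));  sugar = (target − residual)·4.0·V
residual = 14.695·(0.01821 + 0.09011·e^(−0.04·12.5)) = 1.0707
sugar = (2.1 − 1.0707)·4.0·17.1

70.4011 g


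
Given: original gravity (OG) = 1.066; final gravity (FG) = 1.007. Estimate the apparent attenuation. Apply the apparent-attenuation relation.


AA = (OG − FG)/(OG − 1) · 100
AA = (1.066 − 1.007)/(1.066 − 1) · 100

89.3939 %


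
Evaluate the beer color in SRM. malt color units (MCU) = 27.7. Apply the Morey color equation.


SRM = 1.4922 · MCU^0.6859
SRM = 1.4922 · 27.7^0.6859

14.5621 SRM


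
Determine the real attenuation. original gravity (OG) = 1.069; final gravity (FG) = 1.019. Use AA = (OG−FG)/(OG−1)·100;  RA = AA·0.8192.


AA = (1.069 − 1.019)/(1.069 − 1)·100 = 72.4638
RA = 72.4638·0.8192

59.3623 %


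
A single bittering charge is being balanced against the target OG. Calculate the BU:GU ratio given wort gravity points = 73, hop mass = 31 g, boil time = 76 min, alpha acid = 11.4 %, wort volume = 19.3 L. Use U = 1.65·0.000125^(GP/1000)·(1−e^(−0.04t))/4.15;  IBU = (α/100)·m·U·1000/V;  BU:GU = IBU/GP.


U = 1.65·0.000125^(73/1000)·(1−e^(−0.04·76))/4.15 = 0.1964
IBU = (11.4/100)·31·0.1964·1000/19.3 = 35.9693
BU:GU = 35.9693/73

0.4927


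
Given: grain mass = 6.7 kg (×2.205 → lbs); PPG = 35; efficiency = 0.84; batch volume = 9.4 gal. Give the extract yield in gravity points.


points = lbs × PPG × eff / vol
lbs = 6.7 × 2.205 = 14.7735
points = 14.7735 × 35 × 0.84 / 9.4

46.2065 points


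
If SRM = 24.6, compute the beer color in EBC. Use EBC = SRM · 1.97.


EBC = 24.6 · 1.97

48.4620 EBC


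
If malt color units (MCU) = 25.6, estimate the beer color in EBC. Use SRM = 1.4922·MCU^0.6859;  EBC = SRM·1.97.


SRM = 1.4922·25.6^0.6859 = 13.7955
EBC = 13.7955·1.97

27.1772 EBC


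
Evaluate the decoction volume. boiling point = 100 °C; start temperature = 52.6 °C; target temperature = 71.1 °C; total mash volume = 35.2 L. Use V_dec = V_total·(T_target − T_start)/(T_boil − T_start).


V_dec = 35.2·(71.1 − 52.6)/(100 − 52.6)

13.7384 L


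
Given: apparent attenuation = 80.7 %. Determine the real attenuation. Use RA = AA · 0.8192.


RA = 80.7 · 0.8192

66.1094 %


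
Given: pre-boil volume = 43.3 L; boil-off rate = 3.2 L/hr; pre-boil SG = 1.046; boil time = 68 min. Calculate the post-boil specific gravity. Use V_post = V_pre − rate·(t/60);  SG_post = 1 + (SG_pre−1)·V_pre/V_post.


V_post = 43.3 − 3.2·(68/60) = 39.6733
SG_post = 1 + (1.046 − 1)·43.3/39.6733

1.0502


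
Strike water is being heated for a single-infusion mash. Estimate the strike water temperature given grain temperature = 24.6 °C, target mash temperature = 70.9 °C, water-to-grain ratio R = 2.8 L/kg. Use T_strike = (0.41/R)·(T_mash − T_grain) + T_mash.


T_strike = (0.41/2.8)·(70.9 − 24.6) + 70.9

77.6796 °C


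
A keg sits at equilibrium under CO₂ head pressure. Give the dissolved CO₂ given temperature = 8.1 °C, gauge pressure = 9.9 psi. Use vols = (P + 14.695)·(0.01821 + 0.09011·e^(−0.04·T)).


vols = (9.9 + 14.695)·(0.01821 + 0.09011·e^(−0.04·8.1))

2.0508 volumes


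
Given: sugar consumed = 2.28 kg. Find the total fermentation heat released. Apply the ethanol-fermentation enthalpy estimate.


Q = m_sugar · 590 kJ/kg
Q = 2.28 · 590

1345.2000 kJ


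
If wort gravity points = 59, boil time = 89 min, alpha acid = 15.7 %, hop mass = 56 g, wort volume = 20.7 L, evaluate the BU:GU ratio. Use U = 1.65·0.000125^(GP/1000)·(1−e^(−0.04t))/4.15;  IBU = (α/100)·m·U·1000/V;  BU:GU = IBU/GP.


U = 1.65·0.000125^(59/1000)·(1−e^(−0.04·89))/4.15 = 0.2273
IBU = (15.7/100)·56·0.2273·1000/20.7 = 96.5475
BU:GU = 96.5475/59

1.6364


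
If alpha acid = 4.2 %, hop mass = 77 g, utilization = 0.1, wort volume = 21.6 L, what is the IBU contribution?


IBU = (α/100)·mass·U·1000 / V
IBU = (4.2/100)·77·0.1·1000 / 21.6

14.9722 IBU


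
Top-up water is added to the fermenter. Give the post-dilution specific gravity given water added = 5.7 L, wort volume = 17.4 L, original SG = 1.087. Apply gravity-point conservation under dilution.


SG_new = 1 + (SG_old − 1)·V_old/(V_old + V_water)
pts = (1.087 − 1)·1000·17.4/(17.4 + 5.7) = 65.5325
SG_new = 1 + 65.5325/1000

1.0655


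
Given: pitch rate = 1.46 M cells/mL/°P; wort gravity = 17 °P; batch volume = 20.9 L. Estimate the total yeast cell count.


cells (billions) = rate · V_L · °P
cells = 1.46 · 20.9 · 17

518.7380 billion cells


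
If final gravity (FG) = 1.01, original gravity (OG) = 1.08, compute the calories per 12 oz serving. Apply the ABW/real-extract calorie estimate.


ABW = (OG−FG)·131.25·0.79/FG;  °P = 259 − 259/SG (for OG→OE and FG→AE);  RE = 0.1808·OE + 0.8192·AE;  Cal = (6.9·ABW + 4·(RE−0.1))·FG·3.55
ABW = (1.08 − 1.01)·131.25·0.79/1.01 = 7.1863
OE = 259 − 259/1.08 = 19.1852 °P
AE = 259 − 259/1.01 = 2.5644 °P
RE = 0.1808·19.1852 + 0.8192·2.5644 = 5.5694 °P
Cal = (6.9·7.1863 + 4·(5.5694−0.1))·1.01·3.55

256.2299 kcal


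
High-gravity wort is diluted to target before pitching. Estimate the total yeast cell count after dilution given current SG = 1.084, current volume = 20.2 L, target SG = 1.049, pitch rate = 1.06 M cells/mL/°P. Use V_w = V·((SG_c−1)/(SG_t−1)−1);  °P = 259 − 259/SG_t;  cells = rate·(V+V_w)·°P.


V_w = 20.2·((1.084−1)/(1.049−1)−1) = 14.4286
V_final = 20.2 + 14.4286 = 34.6286
°P = 259 − 259/1.049 = 12.0982
cells = 1.06·34.6286·12.0982

444.0796 billion cells


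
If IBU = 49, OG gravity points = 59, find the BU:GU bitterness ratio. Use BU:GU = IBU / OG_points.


BU:GU = 49 / 59

0.8305


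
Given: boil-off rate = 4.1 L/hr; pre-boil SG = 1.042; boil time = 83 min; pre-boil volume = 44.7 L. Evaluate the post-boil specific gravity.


V_post = V_pre − rate·(t/60);  SG_post = 1 + (SG_pre−1)·V_pre/V_post
V_post = 44.7 − 4.1·(83/60) = 39.0283
SG_post = 1 + (1.042 − 1)·44.7/39.0283

1.0481


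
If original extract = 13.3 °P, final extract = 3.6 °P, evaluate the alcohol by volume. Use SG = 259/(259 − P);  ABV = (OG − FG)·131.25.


OG = 259/(259 − 13.3) = 1.0541
FG = 259/(259 − 3.6) = 1.0141
ABV = (1.0541 − 1.0141)·131.25

5.2547 % ABV


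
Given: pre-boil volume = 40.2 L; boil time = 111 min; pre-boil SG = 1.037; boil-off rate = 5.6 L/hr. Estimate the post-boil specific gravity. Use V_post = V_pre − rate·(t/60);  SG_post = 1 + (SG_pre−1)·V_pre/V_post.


V_post = 40.2 − 5.6·(111/60) = 29.8400
SG_post = 1 + (1.037 − 1)·40.2/29.8400

1.0498


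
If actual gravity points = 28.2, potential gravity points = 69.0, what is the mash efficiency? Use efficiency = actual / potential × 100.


efficiency = 28.2 / 69.0 × 100

40.8696 %


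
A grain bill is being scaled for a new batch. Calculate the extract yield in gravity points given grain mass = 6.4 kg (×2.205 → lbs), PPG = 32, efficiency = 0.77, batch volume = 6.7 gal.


points = lbs × PPG × eff / vol
lbs = 6.4 × 2.205 = 14.1120
points = 14.1120 × 32 × 0.77 / 6.7

51.8985 points


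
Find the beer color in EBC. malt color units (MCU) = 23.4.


SRM = 1.4922·MCU^0.6859;  EBC = SRM·1.97
SRM = 1.4922·23.4^0.6859 = 12.9710
EBC = 12.9710·1.97

25.5528 EBC


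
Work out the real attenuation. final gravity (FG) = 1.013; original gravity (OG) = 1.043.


AA = (OG−FG)/(OG−1)·100;  RA = AA·0.8192
AA = (1.043 − 1.013)/(1.043 − 1)·100 = 69.7674
RA = 69.7674·0.8192

57.1535 %


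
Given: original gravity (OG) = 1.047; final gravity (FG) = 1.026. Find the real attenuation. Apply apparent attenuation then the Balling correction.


AA = (OG−FG)/(OG−1)·100;  RA = AA·0.8192
AA = (1.047 − 1.026)/(1.047 − 1)·100 = 44.6809
RA = 44.6809·0.8192

36.6026 %


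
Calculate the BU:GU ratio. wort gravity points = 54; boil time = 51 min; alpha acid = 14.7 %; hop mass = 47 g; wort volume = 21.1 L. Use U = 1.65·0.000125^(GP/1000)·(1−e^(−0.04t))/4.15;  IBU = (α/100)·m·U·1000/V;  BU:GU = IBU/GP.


U = 1.65·0.000125^(54/1000)·(1−e^(−0.04·51))/4.15 = 0.2129
IBU = (14.7/100)·47·0.2129·1000/21.1 = 69.7119
BU:GU = 69.7119/54

1.2910


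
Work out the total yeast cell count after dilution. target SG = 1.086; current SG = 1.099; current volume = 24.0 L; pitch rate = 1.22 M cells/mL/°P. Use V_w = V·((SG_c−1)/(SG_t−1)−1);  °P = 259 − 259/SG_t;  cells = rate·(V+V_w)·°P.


V_w = 24.0·((1.099−1)/(1.086−1)−1) = 3.6279
V_final = 24.0 + 3.6279 = 27.6279
°P = 259 − 259/1.086 = 20.5101
cells = 1.22·27.6279·20.5101

691.3154 billion cells


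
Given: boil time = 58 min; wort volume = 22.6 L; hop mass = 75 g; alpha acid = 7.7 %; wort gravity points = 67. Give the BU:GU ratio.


U = 1.65·0.000125^(GP/1000)·(1−e^(−0.04t))/4.15;  IBU = (α/100)·m·U·1000/V;  BU:GU = IBU/GP
U = 1.65·0.000125^(67/1000)·(1−e^(−0.04·58))/4.15 = 0.1963
IBU = (7.7/100)·75·0.1963·1000/22.6 = 50.1704
BU:GU = 50.1704/67

0.7488


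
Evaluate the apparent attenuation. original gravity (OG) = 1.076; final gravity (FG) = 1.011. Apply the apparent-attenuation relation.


AA = (OG − FG)/(OG − 1) · 100
AA = (1.076 − 1.011)/(1.076 − 1) · 100

85.5263 %


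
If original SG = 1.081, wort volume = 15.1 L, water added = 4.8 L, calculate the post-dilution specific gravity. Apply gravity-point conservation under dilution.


SG_new = 1 + (SG_old − 1)·V_old/(V_old + V_water)
pts = (1.081 − 1)·1000·15.1/(15.1 + 4.8) = 61.4623
SG_new = 1 + 61.4623/1000

1.0615


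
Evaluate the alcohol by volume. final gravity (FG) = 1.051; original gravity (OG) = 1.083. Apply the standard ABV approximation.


ABV = (OG − FG) · 131.25
ABV = (1.083 − 1.051) · 131.25

4.2000 % ABV


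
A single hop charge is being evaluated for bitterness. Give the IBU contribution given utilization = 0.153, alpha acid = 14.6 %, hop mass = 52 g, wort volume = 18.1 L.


IBU = (α/100)·mass·U·1000 / V
IBU = (14.6/100)·52·0.153·1000 / 18.1

64.1755 IBU


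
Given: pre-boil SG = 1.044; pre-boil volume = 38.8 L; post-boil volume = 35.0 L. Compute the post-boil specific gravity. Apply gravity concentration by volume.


SG_post = 1 + (SG_pre − 1)·V_pre/V_post
pts_pre = (1.044 − 1)·1000 = 44.0000
pts_post = 44.0000·38.8/35.0 = 48.7771
SG_post = 1 + 48.7771/1000

1.0488


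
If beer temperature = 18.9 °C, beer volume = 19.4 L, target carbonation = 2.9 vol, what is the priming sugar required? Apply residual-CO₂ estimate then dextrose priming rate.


residual = 14.695·(0.01821 + 0.09011·e^(−0.04·T));  sugar = (target − residual)·4.0·V
residual = 14.695·(0.01821 + 0.09011·e^(−0.04·18.9)) = 0.8893
sugar = (2.9 − 0.8893)·4.0·19.4

156.0267 g


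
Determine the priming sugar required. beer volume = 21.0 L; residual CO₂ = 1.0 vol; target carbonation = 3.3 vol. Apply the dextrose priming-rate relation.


sugar = (target − residual)·4.0·V
sugar = (3.3 − 1.0)·4.0·21.0

193.2000 g


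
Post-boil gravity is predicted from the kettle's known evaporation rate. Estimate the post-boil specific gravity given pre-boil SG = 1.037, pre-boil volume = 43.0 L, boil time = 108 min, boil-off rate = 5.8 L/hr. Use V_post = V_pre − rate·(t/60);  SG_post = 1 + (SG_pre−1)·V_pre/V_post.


V_post = 43.0 − 5.8·(108/60) = 32.5600
SG_post = 1 + (1.037 − 1)·43.0/32.5600

1.0489


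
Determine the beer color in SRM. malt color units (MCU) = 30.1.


SRM = 1.4922 · MCU^0.6859
SRM = 1.4922 · 30.1^0.6859

15.4161 SRM


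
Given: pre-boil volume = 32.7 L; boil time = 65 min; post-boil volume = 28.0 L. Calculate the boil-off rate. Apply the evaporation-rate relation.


rate = (V_pre − V_post) / (t_min/60)
rate = (32.7 − 28.0) / (65/60)

4.3385 L/hr


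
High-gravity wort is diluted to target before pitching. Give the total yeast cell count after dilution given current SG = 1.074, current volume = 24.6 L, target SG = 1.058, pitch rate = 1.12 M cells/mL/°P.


V_w = V·((SG_c−1)/(SG_t−1)−1);  °P = 259 − 259/SG_t;  cells = rate·(V+V_w)·°P
V_w = 24.6·((1.074−1)/(1.058−1)−1) = 6.7862
V_final = 24.6 + 6.7862 = 31.3862
°P = 259 − 259/1.058 = 14.1985
cells = 1.12·31.3862·14.1985

499.1131 billion cells


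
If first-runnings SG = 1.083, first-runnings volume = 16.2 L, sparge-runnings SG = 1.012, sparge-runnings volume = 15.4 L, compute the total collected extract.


total = Σ (SG_i − 1)·1000·V_i
first = (1.083 − 1)·1000·16.2 = 1344.6000
sparge = (1.012 − 1)·1000·15.4 = 184.8000
total = 1344.6000 + 184.8000

1529.4000 gravity·L


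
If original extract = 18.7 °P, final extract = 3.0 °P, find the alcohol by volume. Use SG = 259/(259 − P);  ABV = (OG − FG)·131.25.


OG = 259/(259 − 18.7) = 1.0778
FG = 259/(259 − 3.0) = 1.0117
ABV = (1.0778 − 1.0117)·131.25

8.6757 % ABV


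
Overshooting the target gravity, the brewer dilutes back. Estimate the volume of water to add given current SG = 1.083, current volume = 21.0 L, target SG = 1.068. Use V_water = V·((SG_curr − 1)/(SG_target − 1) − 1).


V_water = 21.0·((1.083 − 1)/(1.068 − 1) − 1)

4.6324 L


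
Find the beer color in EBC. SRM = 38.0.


EBC = SRM · 1.97
EBC = 38.0 · 1.97

74.8600 EBC


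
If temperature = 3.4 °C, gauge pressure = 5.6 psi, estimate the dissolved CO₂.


vols = (P + 14.695)·(0.01821 + 0.09011·e^(−0.04·T))
vols = (5.6 + 14.695)·(0.01821 + 0.09011·e^(−0.04·3.4))

1.9658 volumes


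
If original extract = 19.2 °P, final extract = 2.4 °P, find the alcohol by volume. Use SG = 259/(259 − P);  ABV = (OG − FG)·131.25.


OG = 259/(259 − 19.2) = 1.0801
FG = 259/(259 − 2.4) = 1.0094
ABV = (1.0801 − 1.0094)·131.25

9.2812 % ABV


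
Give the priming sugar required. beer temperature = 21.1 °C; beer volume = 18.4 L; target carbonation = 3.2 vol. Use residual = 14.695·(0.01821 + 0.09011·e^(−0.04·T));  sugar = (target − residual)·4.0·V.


residual = 14.695·(0.01821 + 0.09011·e^(−0.04·21.1)) = 0.8370
sugar = (3.2 − 0.8370)·4.0·18.4

173.9190 g


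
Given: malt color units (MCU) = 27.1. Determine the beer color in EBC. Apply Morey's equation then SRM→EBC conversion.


SRM = 1.4922·MCU^0.6859;  EBC = SRM·1.97
SRM = 1.4922·27.1^0.6859 = 14.3450
EBC = 14.3450·1.97

28.2597 EBC


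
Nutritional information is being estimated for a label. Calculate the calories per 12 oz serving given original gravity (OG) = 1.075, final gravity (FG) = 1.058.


ABW = (OG−FG)·131.25·0.79/FG;  °P = 259 − 259/SG (for OG→OE and FG→AE);  RE = 0.1808·OE + 0.8192·AE;  Cal = (6.9·ABW + 4·(RE−0.1))·FG·3.55
ABW = (1.075 − 1.058)·131.25·0.79/1.058 = 1.6661
OE = 259 − 259/1.075 = 18.0698 °P
AE = 259 − 259/1.058 = 14.1985 °P
RE = 0.1808·18.0698 + 0.8192·14.1985 = 14.8984 °P
Cal = (6.9·1.6661 + 4·(14.8984−0.1))·1.058·3.55

265.5025 kcal
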